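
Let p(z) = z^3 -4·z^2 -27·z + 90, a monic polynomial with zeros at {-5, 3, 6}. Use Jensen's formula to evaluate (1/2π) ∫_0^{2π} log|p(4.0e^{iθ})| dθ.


Zeros: -5, 3, 6; r = 4.0.
Inside |z| < r: 3. Outside (|z| ≥ r): -5, 6.
p(0) = 90, so log|p(0)| = log(90) = 4.4998.
Apply Jensen: I(r) = log|p(0)| + Σ_k log(r/|z_k|), summed over zeros inside |z| < r.
  log(r/|z_k|) for z_k = 3: log(4.0/3) = 0.2877
  Outside zeros (-5, 6) contribute nothing to the Jensen sum.
Sum over inside zeros: 0.2877.
I(r) = log|p(0)| + (inside sum) = 4.4998 + 0.2877 = 4.7875.
Note: since some zeros are outside |z| ≤ r, the simplified n·log(r) form does NOT apply — only the inside zeros contribute.

I(r) ≈ 4.7875.


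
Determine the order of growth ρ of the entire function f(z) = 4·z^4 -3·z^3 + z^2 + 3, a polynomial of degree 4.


|f(z)| ≤ Σ|c_k|·r^k = O(r^4) as r → ∞. Polynomial growth is O(e^{r^ε}) for every ε > 0 (since r^4/e^{r^ε} → 0), so ρ ≤ ε for all ε > 0, i.e. ρ = 0. Every nonconstant polynomial has order 0.
Therefore ρ = 0.

Order ρ = 0.


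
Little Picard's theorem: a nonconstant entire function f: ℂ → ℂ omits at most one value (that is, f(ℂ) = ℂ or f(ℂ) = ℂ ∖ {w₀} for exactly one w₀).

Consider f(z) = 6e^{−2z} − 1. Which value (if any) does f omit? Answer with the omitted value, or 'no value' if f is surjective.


Little Picard bounds the complement of f(ℂ) to at most one point.
e^{−2z} is never zero on ℂ, so 6·e^{−2z} takes every value in ℂ ∖ {0}. Adding -1 shifts the range to ℂ ∖ {-1}. Thus f omits exactly the value -1.

Omitted value: -1.


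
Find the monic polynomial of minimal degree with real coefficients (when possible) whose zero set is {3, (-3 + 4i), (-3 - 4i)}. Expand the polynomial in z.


The polynomial is p(z) = ∏_{α ∈ S} (z − α), where S = {3, (-3 + 4i), (-3 - 4i)}.
Expanding the product yields: p(z) = z^3 + 3·z^2 + 7·z -75.
Note conjugate pairs combine to real quadratics: (z − (-3+4i))(z − (-3−4i)) = z² + 6z + 25.
The resulting polynomial has degree 3 and real coefficients as required.

p(z) = z^3 + 3·z^2 + 7·z -75.


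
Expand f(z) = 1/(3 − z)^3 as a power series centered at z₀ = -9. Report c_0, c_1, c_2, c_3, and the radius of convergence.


Let w = z − z₀, so z = z₀ + w.
Then 3 − z = 3 − (z₀ + w) = (3 − z₀) − w = 12 − w.
f(z) = 1/(12 − w)^3 = (1/(12)^3) · (1 − w/(12))^{−3}.
By the binomial series (1−u)^{−3} = Σ_{n≥0} C(n+2, 2) u^n for |u|<1, with u = w/(12):
  c_n = C(n+2, 2) / (12)^(n+3).
  c_0 = 1/(12)^3 = 1/1728.
  c_1 = 3/(12)^4 = 1/6912.
  c_2 = 6/(12)^5 = 1/41472.
  c_3 = 10/(12)^6 = 5/1492992.
The series is valid for |w/d| < 1, i.e. |z − z₀| < |d|.
Radius of convergence: R = |3 − z₀| = |12| = 12 (distance from z₀ to the singularity z = 3).

c_0 = 1/1728, c_1 = 1/6912, c_2 = 1/41472, c_3 = 5/1492992; R = 12.


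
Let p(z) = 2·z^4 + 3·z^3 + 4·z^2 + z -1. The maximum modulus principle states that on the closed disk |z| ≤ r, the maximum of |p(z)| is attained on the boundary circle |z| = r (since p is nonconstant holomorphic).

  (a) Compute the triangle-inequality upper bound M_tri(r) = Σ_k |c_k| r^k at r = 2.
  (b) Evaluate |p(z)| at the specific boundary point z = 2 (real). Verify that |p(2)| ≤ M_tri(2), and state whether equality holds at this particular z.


Coefficients: c_0 = -1, c_1 = 1, c_2 = 4, c_3 = 3, c_4 = 2. Radius r = 2.
Part (a). Triangle bound: M_tri(r) = Σ_k |c_k| r^k
  = |-1|·2^0 + |1|·2^1 + |4|·2^2 + |3|·2^3 + |2|·2^4
  = 1 + 2 + 16 + 24 + 32 = 75.
This bounds M(r) := max_{|z|=r} |p(z)| from above; equality holds iff all terms c_k z^k can be made to align in phase at a single z on |z|=r.
Part (b). At z = 2 (real, on the circle |z| = r):
  p(2) = (-1)·2^0 + (1)·2^1 + (4)·2^2 + (3)·2^3 + (2)·2^4 = 73.
  |p(2)| = 73.
Check: |p(2)| = 73 ≤ 75 = M_tri(2). ✓ Equality does not hold at z = 2 (the coefficients have mixed signs, so the terms do not all align in phase there).

M_tri(2) = 75; |p(2)| = 73; equality at z=2: no.


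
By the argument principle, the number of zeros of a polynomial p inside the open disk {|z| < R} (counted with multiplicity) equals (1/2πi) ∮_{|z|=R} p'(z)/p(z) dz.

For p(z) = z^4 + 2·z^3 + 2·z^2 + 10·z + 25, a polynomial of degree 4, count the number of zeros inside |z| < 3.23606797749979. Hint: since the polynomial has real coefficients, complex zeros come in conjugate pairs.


The zeros of p are: (-2 + 1i), (-2 - 1i), (1 + 2i), (1 - 2i).
Their magnitudes are: 2.236, 2.236, 2.236, 2.236.
Zeros with |z| < R = 3.23606797749979: (-2 + 1i), (-2 - 1i), (1 + 2i), (1 - 2i).
Count = 4.
By the argument principle, (1/2πi) ∮_{|z|=R} p'(z)/p(z) dz equals exactly this count.

Number of zeros inside |z| < 3.23606797749979: 4.


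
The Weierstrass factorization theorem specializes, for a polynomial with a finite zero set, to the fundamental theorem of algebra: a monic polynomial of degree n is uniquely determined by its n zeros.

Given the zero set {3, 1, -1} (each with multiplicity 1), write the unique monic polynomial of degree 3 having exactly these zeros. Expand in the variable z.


The polynomial is p(z) = ∏_{α ∈ S} (z − α), where S = {3, 1, -1}.
Expanding the product yields: p(z) = z^3 -3·z^2 -z + 3.
The resulting polynomial has degree 3 and real coefficients as required.

p(z) = z^3 -3·z^2 -z + 3.


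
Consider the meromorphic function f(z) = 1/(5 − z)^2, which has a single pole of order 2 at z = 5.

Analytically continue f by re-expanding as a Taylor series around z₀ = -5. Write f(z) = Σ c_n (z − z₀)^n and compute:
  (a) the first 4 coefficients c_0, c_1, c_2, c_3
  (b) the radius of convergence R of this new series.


Let w = z − z₀, so z = z₀ + w.
Then 5 − z = 5 − (z₀ + w) = (5 − z₀) − w = 10 − w.
f(z) = 1/(10 − w)^2 = (1/(10)^2) · (1 − w/(10))^{−2}.
By the binomial series (1−u)^{−2} = Σ_{n≥0} C(n+1, 1) u^n for |u|<1, with u = w/(10):
  c_n = C(n+1, 1) / (10)^(n+2).
  c_0 = 1/(10)^2 = 1/100.
  c_1 = 2/(10)^3 = 1/500.
  c_2 = 3/(10)^4 = 3/10000.
  c_3 = 4/(10)^5 = 1/25000.
The series is valid for |w/d| < 1, i.e. |z − z₀| < |d|.
Radius of convergence: R = |5 − z₀| = |10| = 10 (distance from z₀ to the singularity z = 5).

c_0 = 1/100, c_1 = 1/500, c_2 = 3/10000, c_3 = 1/25000; R = 10.


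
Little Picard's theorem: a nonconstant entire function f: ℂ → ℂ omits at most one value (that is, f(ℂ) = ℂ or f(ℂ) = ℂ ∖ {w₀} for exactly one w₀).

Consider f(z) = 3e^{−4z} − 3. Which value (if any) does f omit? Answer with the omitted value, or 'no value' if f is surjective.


Little Picard bounds the complement of f(ℂ) to at most one point.
e^{−4z} is never zero on ℂ, so 3·e^{−4z} takes every value in ℂ ∖ {0}. Adding -3 shifts the range to ℂ ∖ {-3}. Thus f omits exactly the value -3.

Omitted value: -3.


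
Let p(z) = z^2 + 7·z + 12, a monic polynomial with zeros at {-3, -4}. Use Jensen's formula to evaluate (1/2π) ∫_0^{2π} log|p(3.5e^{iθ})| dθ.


Zeros: -4, -3; r = 3.5.
Inside |z| < r: -3. Outside (|z| ≥ r): -4.
p(0) = 12, so log|p(0)| = log(12) = 2.4849.
Apply Jensen: I(r) = log|p(0)| + Σ_k log(r/|z_k|), summed over zeros inside |z| < r.
  log(r/|z_k|) for z_k = -3: log(3.5/3) = 0.1542
  Outside zeros (-4) contribute nothing to the Jensen sum.
Sum over inside zeros: 0.1542.
I(r) = log|p(0)| + (inside sum) = 2.4849 + 0.1542 = 2.6391.
Note: since some zeros are outside |z| ≤ r, the simplified n·log(r) form does NOT apply — only the inside zeros contribute.

I(r) ≈ 2.6391.


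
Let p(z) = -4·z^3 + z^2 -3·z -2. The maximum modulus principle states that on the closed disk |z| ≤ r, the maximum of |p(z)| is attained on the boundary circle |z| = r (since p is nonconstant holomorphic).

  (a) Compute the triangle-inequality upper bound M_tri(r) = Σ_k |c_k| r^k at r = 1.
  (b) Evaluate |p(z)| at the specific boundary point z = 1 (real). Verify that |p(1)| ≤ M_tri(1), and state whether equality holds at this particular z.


Coefficients: c_0 = -2, c_1 = -3, c_2 = 1, c_3 = -4. Radius r = 1.
Part (a). Triangle bound: M_tri(r) = Σ_k |c_k| r^k
  = |-2|·1^0 + |-3|·1^1 + |1|·1^2 + |-4|·1^3
  = 2 + 3 + 1 + 4 = 10.
This bounds M(r) := max_{|z|=r} |p(z)| from above; equality holds iff all terms c_k z^k can be made to align in phase at a single z on |z|=r.
Part (b). At z = 1 (real, on the circle |z| = r):
  p(1) = (-2)·1^0 + (-3)·1^1 + (1)·1^2 + (-4)·1^3 = -8.
  |p(1)| = 8.
Check: |p(1)| = 8 ≤ 10 = M_tri(1). ✓ Equality does not hold at z = 1 (the coefficients have mixed signs, so the terms do not all align in phase there).

M_tri(1) = 10; |p(1)| = 8; equality at z=1: no.


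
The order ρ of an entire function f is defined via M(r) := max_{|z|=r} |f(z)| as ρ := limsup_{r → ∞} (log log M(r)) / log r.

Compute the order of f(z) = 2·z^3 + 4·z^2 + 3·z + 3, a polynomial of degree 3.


|f(z)| ≤ Σ|c_k|·r^k = O(r^3) as r → ∞. Polynomial growth is O(e^{r^ε}) for every ε > 0 (since r^3/e^{r^ε} → 0), so ρ ≤ ε for all ε > 0, i.e. ρ = 0. Every nonconstant polynomial has order 0.
Therefore ρ = 0.

Order ρ = 0.


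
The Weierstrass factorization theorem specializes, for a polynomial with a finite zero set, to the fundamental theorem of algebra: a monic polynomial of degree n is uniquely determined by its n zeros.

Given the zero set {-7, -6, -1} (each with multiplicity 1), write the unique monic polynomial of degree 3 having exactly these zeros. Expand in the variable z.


The polynomial is p(z) = ∏_{α ∈ S} (z − α), where S = {-7, -6, -1}.
Expanding the product yields: p(z) = z^3 + 14·z^2 + 55·z + 42.
The resulting polynomial has degree 3 and real coefficients as required.

p(z) = z^3 + 14·z^2 + 55·z + 42.


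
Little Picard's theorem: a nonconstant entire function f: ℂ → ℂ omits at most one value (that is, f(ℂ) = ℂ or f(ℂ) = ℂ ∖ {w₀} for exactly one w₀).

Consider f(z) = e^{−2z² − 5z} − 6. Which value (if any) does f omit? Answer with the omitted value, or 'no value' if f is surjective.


Little Picard bounds the complement of f(ℂ) to at most one point.
The exponent g(z) = −2z² − 5z is a nonconstant polynomial, hence surjective onto ℂ. So e^{g(z)} takes every value in {e^w : w ∈ ℂ} = ℂ ∖ {0}. Adding -6 shifts the range to ℂ ∖ {-6}. f omits exactly -6.

Omitted value: -6.


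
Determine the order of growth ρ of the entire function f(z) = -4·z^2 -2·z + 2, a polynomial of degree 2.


|f(z)| ≤ Σ|c_k|·r^k = O(r^2) as r → ∞. Polynomial growth is O(e^{r^ε}) for every ε > 0 (since r^2/e^{r^ε} → 0), so ρ ≤ ε for all ε > 0, i.e. ρ = 0. Every nonconstant polynomial has order 0.
Therefore ρ = 0.

Order ρ = 0.


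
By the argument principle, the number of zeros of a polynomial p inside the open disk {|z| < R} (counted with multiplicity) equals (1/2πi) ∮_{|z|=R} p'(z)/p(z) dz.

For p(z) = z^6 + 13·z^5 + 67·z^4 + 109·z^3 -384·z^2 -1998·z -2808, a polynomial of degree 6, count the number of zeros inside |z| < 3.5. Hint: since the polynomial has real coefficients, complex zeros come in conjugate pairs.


The zeros of p are: (-3 + 2i), (-3 - 2i), -4, 3, (-3 + 3i), (-3 - 3i).
Their magnitudes are: 3.606, 3.606, 4, 3, 4.243, 4.243.
Zeros with |z| < R = 3.5: 3.
Count = 1.
By the argument principle, (1/2πi) ∮_{|z|=R} p'(z)/p(z) dz equals exactly this count.

Number of zeros inside |z| < 3.5: 1.


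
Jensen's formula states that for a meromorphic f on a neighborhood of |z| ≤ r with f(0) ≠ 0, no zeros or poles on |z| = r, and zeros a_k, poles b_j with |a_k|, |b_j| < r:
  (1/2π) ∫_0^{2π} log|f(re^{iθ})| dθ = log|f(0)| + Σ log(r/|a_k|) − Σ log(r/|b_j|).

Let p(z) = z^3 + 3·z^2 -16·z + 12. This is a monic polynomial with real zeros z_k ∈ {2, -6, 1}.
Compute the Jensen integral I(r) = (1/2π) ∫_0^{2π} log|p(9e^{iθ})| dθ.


Zeros: -6, 1, 2; r = 9.
Inside |z| < r: -6, 1, 2. Outside (|z| ≥ r): ∅.
p(0) = 12, so log|p(0)| = log(12) = 2.4849.
Apply Jensen: I(r) = log|p(0)| + Σ_k log(r/|z_k|), summed over zeros inside |z| < r.
  log(r/|z_k|) for z_k = 2: log(9/2) = 1.5041
  log(r/|z_k|) for z_k = -6: log(9/6) = 0.4055
  log(r/|z_k|) for z_k = 1: log(9/1) = 2.1972
Sum over inside zeros: 4.1068.
I(r) = log|p(0)| + (inside sum) = 2.4849 + 4.1068 = 6.5917.
Closed form (all zeros inside, monic): I(r) = n·log(r) = 3·log(9) = 6.5917. ✓

I(r) ≈ 6.5917.


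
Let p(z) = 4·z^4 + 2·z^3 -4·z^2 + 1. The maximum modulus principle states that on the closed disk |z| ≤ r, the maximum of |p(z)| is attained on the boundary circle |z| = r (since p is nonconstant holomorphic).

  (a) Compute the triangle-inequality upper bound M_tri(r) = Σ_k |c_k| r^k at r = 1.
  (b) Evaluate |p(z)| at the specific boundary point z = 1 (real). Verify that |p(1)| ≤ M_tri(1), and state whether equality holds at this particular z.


Coefficients: c_0 = 1, c_1 = 0, c_2 = -4, c_3 = 2, c_4 = 4. Radius r = 1.
Part (a). Triangle bound: M_tri(r) = Σ_k |c_k| r^k
  = |1|·1^0 + |0|·1^1 + |-4|·1^2 + |2|·1^3 + |4|·1^4
  = 1 + 0 + 4 + 2 + 4 = 11.
This bounds M(r) := max_{|z|=r} |p(z)| from above; equality holds iff all terms c_k z^k can be made to align in phase at a single z on |z|=r.
Part (b). At z = 1 (real, on the circle |z| = r):
  p(1) = (1)·1^0 + (0)·1^1 + (-4)·1^2 + (2)·1^3 + (4)·1^4 = 3.
  |p(1)| = 3.
Check: |p(1)| = 3 ≤ 11 = M_tri(1). ✓ Equality does not hold at z = 1 (the coefficients have mixed signs, so the terms do not all align in phase there).

M_tri(1) = 11; |p(1)| = 3; equality at z=1: no.


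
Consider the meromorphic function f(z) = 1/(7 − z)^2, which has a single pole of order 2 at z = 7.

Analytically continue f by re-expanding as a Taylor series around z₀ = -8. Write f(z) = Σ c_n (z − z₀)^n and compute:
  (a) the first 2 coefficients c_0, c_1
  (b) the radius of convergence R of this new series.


Let w = z − z₀, so z = z₀ + w.
Then 7 − z = 7 − (z₀ + w) = (7 − z₀) − w = 15 − w.
f(z) = 1/(15 − w)^2 = (1/(15)^2) · (1 − w/(15))^{−2}.
By the binomial series (1−u)^{−2} = Σ_{n≥0} C(n+1, 1) u^n for |u|<1, with u = w/(15):
  c_n = C(n+1, 1) / (15)^(n+2).
  c_0 = 1/(15)^2 = 1/225.
  c_1 = 2/(15)^3 = 2/3375.
The series is valid for |w/d| < 1, i.e. |z − z₀| < |d|.
Radius of convergence: R = |7 − z₀| = |15| = 15 (distance from z₀ to the singularity z = 7).

c_0 = 1/225, c_1 = 2/3375; R = 15.


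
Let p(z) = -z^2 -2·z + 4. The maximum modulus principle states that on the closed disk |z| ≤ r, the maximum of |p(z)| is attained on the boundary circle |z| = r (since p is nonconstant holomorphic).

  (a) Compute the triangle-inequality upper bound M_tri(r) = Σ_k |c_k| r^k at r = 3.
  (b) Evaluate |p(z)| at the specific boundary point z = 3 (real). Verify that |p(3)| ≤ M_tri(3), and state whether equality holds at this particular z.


Coefficients: c_0 = 4, c_1 = -2, c_2 = -1. Radius r = 3.
Part (a). Triangle bound: M_tri(r) = Σ_k |c_k| r^k
  = |4|·3^0 + |-2|·3^1 + |-1|·3^2
  = 4 + 6 + 9 = 19.
This bounds M(r) := max_{|z|=r} |p(z)| from above; equality holds iff all terms c_k z^k can be made to align in phase at a single z on |z|=r.
Part (b). At z = 3 (real, on the circle |z| = r):
  p(3) = (4)·3^0 + (-2)·3^1 + (-1)·3^2 = -11.
  |p(3)| = 11.
Check: |p(3)| = 11 ≤ 19 = M_tri(3). ✓ Equality does not hold at z = 3 (the coefficients have mixed signs, so the terms do not all align in phase there).

M_tri(3) = 19; |p(3)| = 11; equality at z=3: no.


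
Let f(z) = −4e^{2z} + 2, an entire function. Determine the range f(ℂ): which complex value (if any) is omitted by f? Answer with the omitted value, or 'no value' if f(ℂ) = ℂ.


Little Picard bounds the complement of f(ℂ) to at most one point.
e^{2z} is never zero on ℂ, so -4·e^{2z} takes every value in ℂ ∖ {0}. Adding 2 shifts the range to ℂ ∖ {2}. Thus f omits exactly the value 2.

Omitted value: 2.


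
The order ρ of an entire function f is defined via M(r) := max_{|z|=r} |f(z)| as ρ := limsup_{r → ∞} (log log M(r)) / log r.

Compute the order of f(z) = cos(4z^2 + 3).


Write cos(w) = (e^{iw} ± e^{−iw})/(2 or 2i), so |cos(w)| ≤ e^{|w|}. With w = 4z^2 + 3, |w| ≤ 4r^2 + 3 on |z|=r, giving M(r) ≤ e^{4r^2 + 3} and ρ ≤ 2. For the lower bound, choose z on |z|=r with 4z^2 purely imaginary of modulus 4r^2; then |cos(4z^2 + 3)| grows like e^{4r^2}/2, so ρ ≥ 2. Hence ρ = 2.
Therefore ρ = 2.

Order ρ = 2.


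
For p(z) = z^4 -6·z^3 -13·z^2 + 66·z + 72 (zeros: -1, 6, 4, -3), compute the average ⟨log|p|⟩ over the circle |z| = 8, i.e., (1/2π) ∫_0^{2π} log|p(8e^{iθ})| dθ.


Zeros: -3, -1, 4, 6; r = 8.
Inside |z| < r: -3, -1, 4, 6. Outside (|z| ≥ r): ∅.
p(0) = 72, so log|p(0)| = log(72) = 4.2767.
Apply Jensen: I(r) = log|p(0)| + Σ_k log(r/|z_k|), summed over zeros inside |z| < r.
  log(r/|z_k|) for z_k = -1: log(8/1) = 2.0794
  log(r/|z_k|) for z_k = 6: log(8/6) = 0.2877
  log(r/|z_k|) for z_k = 4: log(8/4) = 0.6931
  log(r/|z_k|) for z_k = -3: log(8/3) = 0.9808
Sum over inside zeros: 4.0411.
I(r) = log|p(0)| + (inside sum) = 4.2767 + 4.0411 = 8.3178.
Closed form (all zeros inside, monic): I(r) = n·log(r) = 4·log(8) = 8.3178. ✓

I(r) ≈ 8.3178.


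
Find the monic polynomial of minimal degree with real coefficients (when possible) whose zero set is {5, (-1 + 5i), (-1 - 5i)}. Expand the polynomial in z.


The polynomial is p(z) = ∏_{α ∈ S} (z − α), where S = {5, (-1 + 5i), (-1 - 5i)}.
Expanding the product yields: p(z) = z^3 -3·z^2 + 16·z -130.
Note conjugate pairs combine to real quadratics: (z − (-1+5i))(z − (-1−5i)) = z² + 2z + 26.
The resulting polynomial has degree 3 and real coefficients as required.

p(z) = z^3 -3·z^2 + 16·z -130.


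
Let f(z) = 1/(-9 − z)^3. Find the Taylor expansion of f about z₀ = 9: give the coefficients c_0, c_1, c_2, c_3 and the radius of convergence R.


Let w = z − z₀, so z = z₀ + w.
Then -9 − z = -9 − (z₀ + w) = (-9 − z₀) − w = -18 − w.
f(z) = 1/(-18 − w)^3 = (1/(-18)^3) · (1 − w/(-18))^{−3}.
By the binomial series (1−u)^{−3} = Σ_{n≥0} C(n+2, 2) u^n for |u|<1, with u = w/(-18):
  c_n = C(n+2, 2) / (-18)^(n+3).
  c_0 = 1/(-18)^3 = -1/5832.
  c_1 = 3/(-18)^4 = 1/34992.
  c_2 = 6/(-18)^5 = -1/314928.
  c_3 = 10/(-18)^6 = 5/17006112.
The series is valid for |w/d| < 1, i.e. |z − z₀| < |d|.
Radius of convergence: R = |-9 − z₀| = |-18| = 18 (distance from z₀ to the singularity z = -9).

c_0 = -1/5832, c_1 = 1/34992, c_2 = -1/314928, c_3 = 5/17006112; R = 18.


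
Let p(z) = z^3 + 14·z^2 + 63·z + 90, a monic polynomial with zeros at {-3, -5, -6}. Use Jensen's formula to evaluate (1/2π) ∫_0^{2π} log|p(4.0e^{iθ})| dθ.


Zeros: -6, -5, -3; r = 4.0.
Inside |z| < r: -3. Outside (|z| ≥ r): -6, -5.
p(0) = 90, so log|p(0)| = log(90) = 4.4998.
Apply Jensen: I(r) = log|p(0)| + Σ_k log(r/|z_k|), summed over zeros inside |z| < r.
  log(r/|z_k|) for z_k = -3: log(4.0/3) = 0.2877
  Outside zeros (-6, -5) contribute nothing to the Jensen sum.
Sum over inside zeros: 0.2877.
I(r) = log|p(0)| + (inside sum) = 4.4998 + 0.2877 = 4.7875.
Note: since some zeros are outside |z| ≤ r, the simplified n·log(r) form does NOT apply — only the inside zeros contribute.

I(r) ≈ 4.7875.


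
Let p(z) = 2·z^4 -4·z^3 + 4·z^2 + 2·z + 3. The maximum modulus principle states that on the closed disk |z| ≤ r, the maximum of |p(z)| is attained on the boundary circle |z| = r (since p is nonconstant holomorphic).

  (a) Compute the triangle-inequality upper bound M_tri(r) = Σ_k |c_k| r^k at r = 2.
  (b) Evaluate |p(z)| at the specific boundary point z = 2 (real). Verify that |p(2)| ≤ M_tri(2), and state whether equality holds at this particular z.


Coefficients: c_0 = 3, c_1 = 2, c_2 = 4, c_3 = -4, c_4 = 2. Radius r = 2.
Part (a). Triangle bound: M_tri(r) = Σ_k |c_k| r^k
  = |3|·2^0 + |2|·2^1 + |4|·2^2 + |-4|·2^3 + |2|·2^4
  = 3 + 4 + 16 + 32 + 32 = 87.
This bounds M(r) := max_{|z|=r} |p(z)| from above; equality holds iff all terms c_k z^k can be made to align in phase at a single z on |z|=r.
Part (b). At z = 2 (real, on the circle |z| = r):
  p(2) = (3)·2^0 + (2)·2^1 + (4)·2^2 + (-4)·2^3 + (2)·2^4 = 23.
  |p(2)| = 23.
Check: |p(2)| = 23 ≤ 87 = M_tri(2). ✓ Equality does not hold at z = 2 (the coefficients have mixed signs, so the terms do not all align in phase there).

M_tri(2) = 87; |p(2)| = 23; equality at z=2: no.


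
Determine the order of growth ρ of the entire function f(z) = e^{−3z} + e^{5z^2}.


Each summand is entire of order 1 and 2 respectively (as in the single-exponential case). The order of a sum is at most the max of the orders, so ρ ≤ 2. For the lower bound: on |z|=r choose arg z so that 5z^2 is real positive; then |e^{5z^2}| = e^{5r^2} while |e^{-3z}| ≤ e^{3r^1} = o(e^{5r^2}). So |f| ≥ e^{5r^2}(1 − o(1)) and ρ ≥ 2. Hence ρ = max(1, 2) = 2.
Therefore ρ = 2.

Order ρ = 2.


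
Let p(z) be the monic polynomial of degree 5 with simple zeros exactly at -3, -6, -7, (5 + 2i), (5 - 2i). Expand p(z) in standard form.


The polynomial is p(z) = ∏_{α ∈ S} (z − α), where S = {-3, -6, -7, (5 + 2i), (5 - 2i)}.
Expanding the product yields: p(z) = z^5 + 6·z^4 -50·z^3 -220·z^2 + 1089·z + 3654.
Note conjugate pairs combine to real quadratics: (z − (5+2i))(z − (5−2i)) = z² − 10z + 29.
The resulting polynomial has degree 5 and real coefficients as required.

p(z) = z^5 + 6·z^4 -50·z^3 -220·z^2 + 1089·z + 3654.


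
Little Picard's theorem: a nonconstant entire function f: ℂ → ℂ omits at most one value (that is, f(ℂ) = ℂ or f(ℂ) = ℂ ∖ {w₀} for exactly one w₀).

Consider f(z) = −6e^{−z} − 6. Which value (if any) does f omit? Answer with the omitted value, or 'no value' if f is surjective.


Little Picard bounds the complement of f(ℂ) to at most one point.
e^{−z} is never zero on ℂ, so -6·e^{−z} takes every value in ℂ ∖ {0}. Adding -6 shifts the range to ℂ ∖ {-6}. Thus f omits exactly the value -6.

Omitted value: -6.


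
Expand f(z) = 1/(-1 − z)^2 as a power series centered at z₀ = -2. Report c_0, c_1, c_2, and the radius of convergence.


Let w = z − z₀, so z = z₀ + w.
Then -1 − z = -1 − (z₀ + w) = (-1 − z₀) − w = 1 − w.
f(z) = 1/(1 − w)^2 = (1/(1)^2) · (1 − w/(1))^{−2}.
By the binomial series (1−u)^{−2} = Σ_{n≥0} C(n+1, 1) u^n for |u|<1, with u = w/(1):
  c_n = C(n+1, 1) / (1)^(n+2).
  c_0 = 1/(1)^2 = 1.
  c_1 = 2/(1)^3 = 2.
  c_2 = 3/(1)^4 = 3.
The series is valid for |w/d| < 1, i.e. |z − z₀| < |d|.
Radius of convergence: R = |-1 − z₀| = |1| = 1 (distance from z₀ to the singularity z = -1).

c_0 = 1, c_1 = 2, c_2 = 3; R = 1.


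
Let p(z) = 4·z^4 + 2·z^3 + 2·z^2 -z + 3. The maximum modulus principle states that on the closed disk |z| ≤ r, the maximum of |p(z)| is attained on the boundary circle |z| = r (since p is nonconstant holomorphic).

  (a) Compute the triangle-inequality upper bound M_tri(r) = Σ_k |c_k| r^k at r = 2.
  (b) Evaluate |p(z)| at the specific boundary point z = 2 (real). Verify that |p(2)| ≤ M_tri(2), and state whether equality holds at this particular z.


Coefficients: c_0 = 3, c_1 = -1, c_2 = 2, c_3 = 2, c_4 = 4. Radius r = 2.
Part (a). Triangle bound: M_tri(r) = Σ_k |c_k| r^k
  = |3|·2^0 + |-1|·2^1 + |2|·2^2 + |2|·2^3 + |4|·2^4
  = 3 + 2 + 8 + 16 + 64 = 93.
This bounds M(r) := max_{|z|=r} |p(z)| from above; equality holds iff all terms c_k z^k can be made to align in phase at a single z on |z|=r.
Part (b). At z = 2 (real, on the circle |z| = r):
  p(2) = (3)·2^0 + (-1)·2^1 + (2)·2^2 + (2)·2^3 + (4)·2^4 = 89.
  |p(2)| = 89.
Check: |p(2)| = 89 ≤ 93 = M_tri(2). ✓ Equality does not hold at z = 2 (the coefficients have mixed signs, so the terms do not all align in phase there).

M_tri(2) = 93; |p(2)| = 89; equality at z=2: no.


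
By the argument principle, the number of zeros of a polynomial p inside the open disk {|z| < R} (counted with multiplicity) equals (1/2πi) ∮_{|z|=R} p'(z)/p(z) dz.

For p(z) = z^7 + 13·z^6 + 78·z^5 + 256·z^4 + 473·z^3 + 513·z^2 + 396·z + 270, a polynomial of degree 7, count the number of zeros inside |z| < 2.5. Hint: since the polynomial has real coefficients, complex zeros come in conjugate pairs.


The zeros of p are: (-3 + 3i), (-3 - 3i), (0 + 1i), (0 - 1i), -3, (-2 + 1i), (-2 - 1i).
Their magnitudes are: 4.243, 4.243, 1, 1, 3, 2.236, 2.236.
Zeros with |z| < R = 2.5: (0 + 1i), (0 - 1i), (-2 + 1i), (-2 - 1i).
Count = 4.
By the argument principle, (1/2πi) ∮_{|z|=R} p'(z)/p(z) dz equals exactly this count.

Number of zeros inside |z| < 2.5: 4.


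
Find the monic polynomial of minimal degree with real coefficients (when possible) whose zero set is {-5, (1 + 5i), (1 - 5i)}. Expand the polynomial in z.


The polynomial is p(z) = ∏_{α ∈ S} (z − α), where S = {-5, (1 + 5i), (1 - 5i)}.
Expanding the product yields: p(z) = z^3 + 3·z^2 + 16·z + 130.
Note conjugate pairs combine to real quadratics: (z − (1+5i))(z − (1−5i)) = z² − 2z + 26.
The resulting polynomial has degree 3 and real coefficients as required.

p(z) = z^3 + 3·z^2 + 16·z + 130.


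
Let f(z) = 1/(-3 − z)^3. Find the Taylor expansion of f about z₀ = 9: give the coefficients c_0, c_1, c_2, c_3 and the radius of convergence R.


Let w = z − z₀, so z = z₀ + w.
Then -3 − z = -3 − (z₀ + w) = (-3 − z₀) − w = -12 − w.
f(z) = 1/(-12 − w)^3 = (1/(-12)^3) · (1 − w/(-12))^{−3}.
By the binomial series (1−u)^{−3} = Σ_{n≥0} C(n+2, 2) u^n for |u|<1, with u = w/(-12):
  c_n = C(n+2, 2) / (-12)^(n+3).
  c_0 = 1/(-12)^3 = -1/1728.
  c_1 = 3/(-12)^4 = 1/6912.
  c_2 = 6/(-12)^5 = -1/41472.
  c_3 = 10/(-12)^6 = 5/1492992.
The series is valid for |w/d| < 1, i.e. |z − z₀| < |d|.
Radius of convergence: R = |-3 − z₀| = |-12| = 12 (distance from z₀ to the singularity z = -3).

c_0 = -1/1728, c_1 = 1/6912, c_2 = -1/41472, c_3 = 5/1492992; R = 12.


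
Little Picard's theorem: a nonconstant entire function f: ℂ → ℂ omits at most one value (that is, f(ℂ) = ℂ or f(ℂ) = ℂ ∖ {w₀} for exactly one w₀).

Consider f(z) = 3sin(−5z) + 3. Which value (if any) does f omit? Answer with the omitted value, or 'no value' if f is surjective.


Little Picard bounds the complement of f(ℂ) to at most one point.
sin is entire and surjective onto ℂ: for every w ∈ ℂ, sin(ζ) = w has a solution ζ ∈ ℂ (e.g., via the complex inverse arcsin). With ζ = −5z this gives z = ζ/(-5). Then 3·sin(−5z) takes every value in 3·ℂ = ℂ, and adding 3 is a bijection of ℂ. So f is surjective and omits no value. (Note: only on the real line is sin bounded by [−1, 1].)

Omitted value: no value.


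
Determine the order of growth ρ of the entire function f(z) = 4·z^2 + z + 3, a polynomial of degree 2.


|f(z)| ≤ Σ|c_k|·r^k = O(r^2) as r → ∞. Polynomial growth is O(e^{r^ε}) for every ε > 0 (since r^2/e^{r^ε} → 0), so ρ ≤ ε for all ε > 0, i.e. ρ = 0. Every nonconstant polynomial has order 0.
Therefore ρ = 0.

Order ρ = 0.


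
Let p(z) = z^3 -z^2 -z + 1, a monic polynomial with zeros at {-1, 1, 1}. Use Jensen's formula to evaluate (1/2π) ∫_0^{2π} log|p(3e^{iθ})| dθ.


Zeros: -1, 1, 1; r = 3.
Inside |z| < r: -1, 1, 1. Outside (|z| ≥ r): ∅.
p(0) = 1, so log|p(0)| = log(1) = 0.0000.
Apply Jensen: I(r) = log|p(0)| + Σ_k log(r/|z_k|), summed over zeros inside |z| < r.
  log(r/|z_k|) for z_k = -1: log(3/1) = 1.0986
  log(r/|z_k|) for z_k = 1: log(3/1) = 1.0986
  log(r/|z_k|) for z_k = 1: log(3/1) = 1.0986
Sum over inside zeros: 3.2958.
I(r) = log|p(0)| + (inside sum) = 0.0000 + 3.2958 = 3.2958.
Closed form (all zeros inside, monic): I(r) = n·log(r) = 3·log(3) = 3.2958. ✓

I(r) ≈ 3.2958.


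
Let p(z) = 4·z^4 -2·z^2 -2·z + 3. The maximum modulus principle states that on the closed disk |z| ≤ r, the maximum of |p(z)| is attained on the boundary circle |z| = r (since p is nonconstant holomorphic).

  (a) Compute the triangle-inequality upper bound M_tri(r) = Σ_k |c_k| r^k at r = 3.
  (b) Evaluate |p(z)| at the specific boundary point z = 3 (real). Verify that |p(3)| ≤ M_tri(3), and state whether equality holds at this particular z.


Coefficients: c_0 = 3, c_1 = -2, c_2 = -2, c_3 = 0, c_4 = 4. Radius r = 3.
Part (a). Triangle bound: M_tri(r) = Σ_k |c_k| r^k
  = |3|·3^0 + |-2|·3^1 + |-2|·3^2 + |0|·3^3 + |4|·3^4
  = 3 + 6 + 18 + 0 + 324 = 351.
This bounds M(r) := max_{|z|=r} |p(z)| from above; equality holds iff all terms c_k z^k can be made to align in phase at a single z on |z|=r.
Part (b). At z = 3 (real, on the circle |z| = r):
  p(3) = (3)·3^0 + (-2)·3^1 + (-2)·3^2 + (0)·3^3 + (4)·3^4 = 303.
  |p(3)| = 303.
Check: |p(3)| = 303 ≤ 351 = M_tri(3). ✓ Equality does not hold at z = 3 (the coefficients have mixed signs, so the terms do not all align in phase there).

M_tri(3) = 351; |p(3)| = 303; equality at z=3: no.


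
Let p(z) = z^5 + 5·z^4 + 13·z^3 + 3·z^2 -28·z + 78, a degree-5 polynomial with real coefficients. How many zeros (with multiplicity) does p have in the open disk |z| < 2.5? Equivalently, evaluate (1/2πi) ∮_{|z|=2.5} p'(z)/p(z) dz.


The zeros of p are: (1 + 1i), (1 - 1i), -3, (-2 + 3i), (-2 - 3i).
Their magnitudes are: 1.414, 1.414, 3, 3.606, 3.606.
Zeros with |z| < R = 2.5: (1 + 1i), (1 - 1i).
Count = 2.
By the argument principle, (1/2πi) ∮_{|z|=R} p'(z)/p(z) dz equals exactly this count.

Number of zeros inside |z| < 2.5: 2.


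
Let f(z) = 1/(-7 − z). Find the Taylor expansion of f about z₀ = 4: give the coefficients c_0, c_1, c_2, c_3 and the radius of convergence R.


Let w = z − z₀, so z = z₀ + w.
Then -7 − z = -7 − (z₀ + w) = (-7 − z₀) − w = -11 − w.
f(z) = 1/(-11 − w) = (1/(-11)) · 1/(1 − w/(-11)) = Σ_{n≥0} w^n / (-11)^(n+1).
So c_n = 1/(-11)^(n+1):
  c_0 = 1/(-11)^1 = -1/11.
  c_1 = 1/(-11)^2 = 1/121.
  c_2 = 1/(-11)^3 = -1/1331.
  c_3 = 1/(-11)^4 = 1/14641.
The series is valid for |w/d| < 1, i.e. |z − z₀| < |d|.
Radius of convergence: R = |-7 − z₀| = |-11| = 11 (distance from z₀ to the singularity z = -7).

c_0 = -1/11, c_1 = 1/121, c_2 = -1/1331, c_3 = 1/14641; R = 11.


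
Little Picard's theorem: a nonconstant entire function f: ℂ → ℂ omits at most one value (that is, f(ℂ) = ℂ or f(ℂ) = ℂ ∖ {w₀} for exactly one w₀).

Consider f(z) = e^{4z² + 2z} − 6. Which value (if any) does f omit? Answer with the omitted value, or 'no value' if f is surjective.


Little Picard bounds the complement of f(ℂ) to at most one point.
The exponent g(z) = 4z² + 2z is a nonconstant polynomial, hence surjective onto ℂ. So e^{g(z)} takes every value in {e^w : w ∈ ℂ} = ℂ ∖ {0}. Adding -6 shifts the range to ℂ ∖ {-6}. f omits exactly -6.

Omitted value: -6.


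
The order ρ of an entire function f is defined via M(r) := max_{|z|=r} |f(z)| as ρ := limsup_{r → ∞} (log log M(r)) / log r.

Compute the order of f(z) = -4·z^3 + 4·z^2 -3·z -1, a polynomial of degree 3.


|f(z)| ≤ Σ|c_k|·r^k = O(r^3) as r → ∞. Polynomial growth is O(e^{r^ε}) for every ε > 0 (since r^3/e^{r^ε} → 0), so ρ ≤ ε for all ε > 0, i.e. ρ = 0. Every nonconstant polynomial has order 0.
Therefore ρ = 0.

Order ρ = 0.


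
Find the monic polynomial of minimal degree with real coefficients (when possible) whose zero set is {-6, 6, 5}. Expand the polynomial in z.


The polynomial is p(z) = ∏_{α ∈ S} (z − α), where S = {-6, 6, 5}.
Expanding the product yields: p(z) = z^3 -5·z^2 -36·z + 180.
The resulting polynomial has degree 3 and real coefficients as required.

p(z) = z^3 -5·z^2 -36·z + 180.


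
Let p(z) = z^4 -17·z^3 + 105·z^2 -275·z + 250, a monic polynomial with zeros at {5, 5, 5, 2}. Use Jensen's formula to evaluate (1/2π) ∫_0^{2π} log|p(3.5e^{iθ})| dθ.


Zeros: 2, 5, 5, 5; r = 3.5.
Inside |z| < r: 2. Outside (|z| ≥ r): 5, 5, 5.
p(0) = 250, so log|p(0)| = log(250) = 5.5215.
Apply Jensen: I(r) = log|p(0)| + Σ_k log(r/|z_k|), summed over zeros inside |z| < r.
  log(r/|z_k|) for z_k = 2: log(3.5/2) = 0.5596
  Outside zeros (5, 5, 5) contribute nothing to the Jensen sum.
Sum over inside zeros: 0.5596.
I(r) = log|p(0)| + (inside sum) = 5.5215 + 0.5596 = 6.0811.
Note: since some zeros are outside |z| ≤ r, the simplified n·log(r) form does NOT apply — only the inside zeros contribute.

I(r) ≈ 6.0811.


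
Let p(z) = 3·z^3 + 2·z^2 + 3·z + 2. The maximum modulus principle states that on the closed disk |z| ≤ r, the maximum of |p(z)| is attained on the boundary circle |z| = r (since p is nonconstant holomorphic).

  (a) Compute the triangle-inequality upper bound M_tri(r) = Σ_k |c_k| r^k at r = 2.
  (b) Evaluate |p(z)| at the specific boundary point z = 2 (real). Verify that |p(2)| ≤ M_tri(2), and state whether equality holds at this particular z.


Coefficients: c_0 = 2, c_1 = 3, c_2 = 2, c_3 = 3. Radius r = 2.
Part (a). Triangle bound: M_tri(r) = Σ_k |c_k| r^k
  = |2|·2^0 + |3|·2^1 + |2|·2^2 + |3|·2^3
  = 2 + 6 + 8 + 24 = 40.
This bounds M(r) := max_{|z|=r} |p(z)| from above; equality holds iff all terms c_k z^k can be made to align in phase at a single z on |z|=r.
Part (b). At z = 2 (real, on the circle |z| = r):
  p(2) = (2)·2^0 + (3)·2^1 + (2)·2^2 + (3)·2^3 = 40.
  |p(2)| = 40.
Since all nonzero coefficients share the same sign, |p(2)| = 40 = M_tri(2); the triangle bound is attained at z = 2, so in fact M(r) = 40.

M_tri(2) = 40; |p(2)| = 40; equality at z=2: yes.


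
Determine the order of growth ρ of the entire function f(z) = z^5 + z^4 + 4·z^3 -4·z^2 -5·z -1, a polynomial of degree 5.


|f(z)| ≤ Σ|c_k|·r^k = O(r^5) as r → ∞. Polynomial growth is O(e^{r^ε}) for every ε > 0 (since r^5/e^{r^ε} → 0), so ρ ≤ ε for all ε > 0, i.e. ρ = 0. Every nonconstant polynomial has order 0.
Therefore ρ = 0.

Order ρ = 0.


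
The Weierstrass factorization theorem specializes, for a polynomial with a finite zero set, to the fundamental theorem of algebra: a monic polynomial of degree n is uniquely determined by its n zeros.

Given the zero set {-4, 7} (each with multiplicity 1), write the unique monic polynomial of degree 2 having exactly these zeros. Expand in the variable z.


The polynomial is p(z) = ∏_{α ∈ S} (z − α), where S = {-4, 7}.
Expanding the product yields: p(z) = z^2 -3·z -28.
The resulting polynomial has degree 2 and real coefficients as required.

p(z) = z^2 -3·z -28.


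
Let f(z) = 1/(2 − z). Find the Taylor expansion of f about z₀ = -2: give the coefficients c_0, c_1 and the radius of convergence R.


Let w = z − z₀, so z = z₀ + w.
Then 2 − z = 2 − (z₀ + w) = (2 − z₀) − w = 4 − w.
f(z) = 1/(4 − w) = (1/(4)) · 1/(1 − w/(4)) = Σ_{n≥0} w^n / (4)^(n+1).
So c_n = 1/(4)^(n+1):
  c_0 = 1/(4)^1 = 1/4.
  c_1 = 1/(4)^2 = 1/16.
The series is valid for |w/d| < 1, i.e. |z − z₀| < |d|.
Radius of convergence: R = |2 − z₀| = |4| = 4 (distance from z₀ to the singularity z = 2).

c_0 = 1/4, c_1 = 1/16; R = 4.


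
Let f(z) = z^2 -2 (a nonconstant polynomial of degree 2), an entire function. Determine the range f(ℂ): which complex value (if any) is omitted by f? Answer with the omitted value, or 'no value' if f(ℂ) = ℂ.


Little Picard bounds the complement of f(ℂ) to at most one point.
For every w ∈ ℂ, the equation p(z) − w = 0 is a nonconstant polynomial in z and hence has at least one root by the fundamental theorem of algebra. So p is surjective onto ℂ, omitting no value.

Omitted value: no value.


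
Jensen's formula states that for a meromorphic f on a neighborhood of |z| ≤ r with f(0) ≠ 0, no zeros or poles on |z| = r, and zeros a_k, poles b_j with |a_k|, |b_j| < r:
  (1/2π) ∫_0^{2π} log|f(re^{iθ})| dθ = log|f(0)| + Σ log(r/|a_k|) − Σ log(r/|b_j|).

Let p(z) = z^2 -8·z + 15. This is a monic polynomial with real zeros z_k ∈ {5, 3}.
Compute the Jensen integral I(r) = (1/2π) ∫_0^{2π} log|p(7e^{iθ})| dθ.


Zeros: 3, 5; r = 7.
Inside |z| < r: 3, 5. Outside (|z| ≥ r): ∅.
p(0) = 15, so log|p(0)| = log(15) = 2.7081.
Apply Jensen: I(r) = log|p(0)| + Σ_k log(r/|z_k|), summed over zeros inside |z| < r.
  log(r/|z_k|) for z_k = 5: log(7/5) = 0.3365
  log(r/|z_k|) for z_k = 3: log(7/3) = 0.8473
Sum over inside zeros: 1.1838.
I(r) = log|p(0)| + (inside sum) = 2.7081 + 1.1838 = 3.8918.
Closed form (all zeros inside, monic): I(r) = n·log(r) = 2·log(7) = 3.8918. ✓

I(r) ≈ 3.8918.


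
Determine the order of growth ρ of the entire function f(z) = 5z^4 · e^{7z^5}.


M(r) = max_{|z|=r} |5|·|z|^4·|e^{7z^5}| = 5·r^4 · e^{7r^5} (the factors attain their maxima compatibly on |z|=r). Then log M(r) = log 5 + 4·log r + 7r^5, dominated by the last term, so log log M(r) ~ 5·log r. The polynomial factor 5z^4 contributes only a log r term and does not affect the order. ρ = 5.
Therefore ρ = 5.

Order ρ = 5.


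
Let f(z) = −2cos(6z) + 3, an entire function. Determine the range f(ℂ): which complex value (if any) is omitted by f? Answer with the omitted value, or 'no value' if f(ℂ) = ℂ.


Little Picard bounds the complement of f(ℂ) to at most one point.
cos is entire and surjective onto ℂ: for every w ∈ ℂ, cos(ζ) = w has a solution ζ ∈ ℂ (e.g., via the complex inverse arccos). With ζ = 6z this gives z = ζ/(6). Then -2·cos(6z) takes every value in -2·ℂ = ℂ, and adding 3 is a bijection of ℂ. So f is surjective and omits no value. (Note: only on the real line is cos bounded by [−1, 1].)

Omitted value: no value.


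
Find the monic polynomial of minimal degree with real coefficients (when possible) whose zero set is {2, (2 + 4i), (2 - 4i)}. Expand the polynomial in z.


The polynomial is p(z) = ∏_{α ∈ S} (z − α), where S = {2, (2 + 4i), (2 - 4i)}.
Expanding the product yields: p(z) = z^3 -6·z^2 + 28·z -40.
Note conjugate pairs combine to real quadratics: (z − (2+4i))(z − (2−4i)) = z² − 4z + 20.
The resulting polynomial has degree 3 and real coefficients as required.

p(z) = z^3 -6·z^2 + 28·z -40.


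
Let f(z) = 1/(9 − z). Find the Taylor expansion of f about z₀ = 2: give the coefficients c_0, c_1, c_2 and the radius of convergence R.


Let w = z − z₀, so z = z₀ + w.
Then 9 − z = 9 − (z₀ + w) = (9 − z₀) − w = 7 − w.
f(z) = 1/(7 − w) = (1/(7)) · 1/(1 − w/(7)) = Σ_{n≥0} w^n / (7)^(n+1).
So c_n = 1/(7)^(n+1):
  c_0 = 1/(7)^1 = 1/7.
  c_1 = 1/(7)^2 = 1/49.
  c_2 = 1/(7)^3 = 1/343.
The series is valid for |w/d| < 1, i.e. |z − z₀| < |d|.
Radius of convergence: R = |9 − z₀| = |7| = 7 (distance from z₀ to the singularity z = 9).

c_0 = 1/7, c_1 = 1/49, c_2 = 1/343; R = 7.


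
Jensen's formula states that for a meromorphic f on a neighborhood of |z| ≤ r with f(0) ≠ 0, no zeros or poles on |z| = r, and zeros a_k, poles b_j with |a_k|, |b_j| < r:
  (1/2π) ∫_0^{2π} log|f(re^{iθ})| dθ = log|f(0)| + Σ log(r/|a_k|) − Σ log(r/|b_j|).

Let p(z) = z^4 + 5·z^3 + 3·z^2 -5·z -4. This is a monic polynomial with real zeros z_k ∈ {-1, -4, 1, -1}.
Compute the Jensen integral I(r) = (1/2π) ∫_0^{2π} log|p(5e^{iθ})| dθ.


Zeros: -4, -1, -1, 1; r = 5.
Inside |z| < r: -4, -1, -1, 1. Outside (|z| ≥ r): ∅.
p(0) = -4, so log|p(0)| = log(4) = 1.3863.
Apply Jensen: I(r) = log|p(0)| + Σ_k log(r/|z_k|), summed over zeros inside |z| < r.
  log(r/|z_k|) for z_k = -1: log(5/1) = 1.6094
  log(r/|z_k|) for z_k = -4: log(5/4) = 0.2231
  log(r/|z_k|) for z_k = 1: log(5/1) = 1.6094
  log(r/|z_k|) for z_k = -1: log(5/1) = 1.6094
Sum over inside zeros: 5.0515.
I(r) = log|p(0)| + (inside sum) = 1.3863 + 5.0515 = 6.4378.
Closed form (all zeros inside, monic): I(r) = n·log(r) = 4·log(5) = 6.4378. ✓

I(r) ≈ 6.4378.


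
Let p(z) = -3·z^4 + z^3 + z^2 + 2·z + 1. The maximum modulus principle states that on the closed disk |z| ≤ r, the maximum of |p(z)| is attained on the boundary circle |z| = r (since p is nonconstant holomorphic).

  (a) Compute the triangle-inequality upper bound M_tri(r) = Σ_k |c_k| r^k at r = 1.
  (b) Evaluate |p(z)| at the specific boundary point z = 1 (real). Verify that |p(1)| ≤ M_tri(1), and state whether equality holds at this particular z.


Coefficients: c_0 = 1, c_1 = 2, c_2 = 1, c_3 = 1, c_4 = -3. Radius r = 1.
Part (a). Triangle bound: M_tri(r) = Σ_k |c_k| r^k
  = |1|·1^0 + |2|·1^1 + |1|·1^2 + |1|·1^3 + |-3|·1^4
  = 1 + 2 + 1 + 1 + 3 = 8.
This bounds M(r) := max_{|z|=r} |p(z)| from above; equality holds iff all terms c_k z^k can be made to align in phase at a single z on |z|=r.
Part (b). At z = 1 (real, on the circle |z| = r):
  p(1) = (1)·1^0 + (2)·1^1 + (1)·1^2 + (1)·1^3 + (-3)·1^4 = 2.
  |p(1)| = 2.
Check: |p(1)| = 2 ≤ 8 = M_tri(1). ✓ Equality does not hold at z = 1 (the coefficients have mixed signs, so the terms do not all align in phase there).

M_tri(1) = 8; |p(1)| = 2; equality at z=1: no.
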